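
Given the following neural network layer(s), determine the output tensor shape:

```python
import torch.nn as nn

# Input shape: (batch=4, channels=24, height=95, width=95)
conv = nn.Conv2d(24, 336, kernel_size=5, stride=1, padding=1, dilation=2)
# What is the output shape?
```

Input: (4, 24, 95, 95) -> Output: (4, 336, 89, 89)

Answer: (4, 336, 89, 89)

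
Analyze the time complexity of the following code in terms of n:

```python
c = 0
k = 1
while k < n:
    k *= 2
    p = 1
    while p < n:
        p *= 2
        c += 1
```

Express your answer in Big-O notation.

Each loop level contributes: log n × log n. Multiplying the contributions gives O(log² n).

Answer: O(log² n)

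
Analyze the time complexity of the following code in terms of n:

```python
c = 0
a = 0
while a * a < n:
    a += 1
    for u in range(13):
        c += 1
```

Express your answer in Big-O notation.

Each loop level contributes: √n × 1. Multiplying the contributions gives O(√n).

Answer: O(√n)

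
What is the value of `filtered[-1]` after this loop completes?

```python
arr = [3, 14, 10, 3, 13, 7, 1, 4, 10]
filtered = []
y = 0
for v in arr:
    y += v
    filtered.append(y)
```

Cumulative sum ends at 65
`filtered` takes the values: [] → [3] → [3, 17] → [3, 17, 27] → [3, 17, 27, 30] → [3, 17, 27, 30, 43] → [3, 17, 27, 30, 43, 50] → [3, 17, 27, 30, 43, 50, 51] → [3, 17, 27, 30, 43, 50, 51, 55] → [3, 17, 27, 30, 43, 50, 51, 55, 65]
So `filtered[-1]` = 65

Answer: 65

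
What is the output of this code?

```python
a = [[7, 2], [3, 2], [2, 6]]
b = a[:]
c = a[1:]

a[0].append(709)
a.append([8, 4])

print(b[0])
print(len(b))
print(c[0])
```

Key concept: slice with nested mutation.
Step by step:
`a = [[7, 2], [3, 2], [2, 6]]` → a = [[7, 2], [3, 2], [2, 6]]
`b = a[:]` → b = [[7, 2], [3, 2], [2, 6]]
`c = a[1:]` → c = [[3, 2], [2, 6]]
`a[0].append(709)` → a = [[7, 2, 709], [3, 2], [2, 6]]; b = [[7, 2, 709], [3, 2], [2, 6]]
`a.append([8, 4])` → a = [[7, 2, 709], [3, 2], [2, 6], [8, 4]]
`print(b[0])` → prints [7, 2, 709]
`print(len(b))` → prints 3
`print(c[0])` → prints [3, 2]

Answer:
[7, 2, 709]
3
[3, 2]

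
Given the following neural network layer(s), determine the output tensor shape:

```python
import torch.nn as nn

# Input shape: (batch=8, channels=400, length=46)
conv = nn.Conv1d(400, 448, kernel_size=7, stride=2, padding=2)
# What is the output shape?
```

Input: (8, 400, 46) -> Output: (8, 448, 22)

Answer: (8, 448, 22)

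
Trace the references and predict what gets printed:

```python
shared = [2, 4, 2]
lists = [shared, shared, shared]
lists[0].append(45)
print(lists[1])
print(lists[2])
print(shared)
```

Key concept: list of same reference.
Step by step:
`shared = [2, 4, 2]` → shared = [2, 4, 2]
`lists = [shared, shared, shared]` → lists = [[2, 4, 2], [2, 4, 2], [2, 4, 2]]
`lists[0].append(45)` → shared = [2, 4, 2, 45]; lists = [[2, 4, 2, 45], [2, 4, 2, 45], [2, 4, 2, 45]]
`print(lists[1])` → prints [2, 4, 2, 45]
`print(lists[2])` → prints [2, 4, 2, 45]
`print(shared)` → prints [2, 4, 2, 45]

Answer:
[2, 4, 2, 45]
[2, 4, 2, 45]
[2, 4, 2, 45]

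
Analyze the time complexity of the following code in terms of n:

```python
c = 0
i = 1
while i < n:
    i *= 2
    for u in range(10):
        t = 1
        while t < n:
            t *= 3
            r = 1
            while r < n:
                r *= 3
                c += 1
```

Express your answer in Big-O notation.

Each loop level contributes: log n × 1 × log n × log n. Multiplying the contributions gives O(log^3 n).

Answer: O(log^3 n)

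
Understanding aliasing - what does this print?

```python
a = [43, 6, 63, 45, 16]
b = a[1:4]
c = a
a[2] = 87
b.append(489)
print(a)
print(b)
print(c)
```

Key concept: slice vs alias.
Step by step:
`a = [43, 6, 63, 45, 16]` → a = [43, 6, 63, 45, 16]
`b = a[1:4]` → b = [6, 63, 45]
`c = a` → c = [43, 6, 63, 45, 16] (same object as a)
`a[2] = 87` → a = [43, 6, 87, 45, 16] (same object as c); c = [43, 6, 87, 45, 16] (same object as a)
`b.append(489)` → b = [6, 63, 45, 489]
`print(a)` → prints [43, 6, 87, 45, 16]
`print(b)` → prints [6, 63, 45, 489]
`print(c)` → prints [43, 6, 87, 45, 16]

Answer:
[43, 6, 87, 45, 16]
[6, 63, 45, 489]
[43, 6, 87, 45, 16]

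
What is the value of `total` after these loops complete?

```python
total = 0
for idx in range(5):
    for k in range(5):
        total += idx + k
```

Sum of all idx+k for idx,k in 5x5
`total` takes the values: 0 → 1 → 3 → 6 → 10 → 11 → 13 → 16 → 20 → 25 → 27 → 30 → 34 → 39 → 45 → 48 → 52 → 57 → 63 → 70 → 74 → 79 → 85 → 92 → 100

Answer: 100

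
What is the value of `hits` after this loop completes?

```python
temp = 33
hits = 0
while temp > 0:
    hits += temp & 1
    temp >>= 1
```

Count set bits in 33 (binary: 0b100001)
`hits` takes the values: 0 → 1 → 2

Answer: 2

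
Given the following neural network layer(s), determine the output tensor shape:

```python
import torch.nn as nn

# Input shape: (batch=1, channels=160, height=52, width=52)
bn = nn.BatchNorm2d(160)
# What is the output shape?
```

Input: (1, 160, 52, 52) -> Output: (1, 160, 52, 52)

Answer: (1, 160, 52, 52)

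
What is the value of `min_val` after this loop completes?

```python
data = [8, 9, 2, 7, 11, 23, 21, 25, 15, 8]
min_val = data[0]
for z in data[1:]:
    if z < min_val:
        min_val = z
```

Minimum of [8, 9, 2, 7, 11, 23, 21, 25, 15, 8]
`min_val` takes the values: 8 → 2

Answer: 2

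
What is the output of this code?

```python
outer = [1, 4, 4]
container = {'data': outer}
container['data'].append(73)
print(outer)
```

Key concept: dict holds reference to list.
Step by step:
`outer = [1, 4, 4]` → outer = [1, 4, 4]
`container = {'data': outer}` → container = {'data': [1, 4, 4]}
`container['data'].append(73)` → outer = [1, 4, 4, 73]; container = {'data': [1, 4, 4, 73]}
`print(outer)` → prints [1, 4, 4, 73]

Answer: [1, 4, 4, 73]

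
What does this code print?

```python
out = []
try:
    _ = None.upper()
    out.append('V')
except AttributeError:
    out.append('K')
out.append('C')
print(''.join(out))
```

Execution trace: 'K' (except AttributeError) → 'C' (after the try/except). Output: KC

Answer: KC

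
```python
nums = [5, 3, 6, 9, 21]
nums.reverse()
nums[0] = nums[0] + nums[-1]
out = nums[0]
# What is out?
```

Trace:
`nums = [5, 3, 6, 9, 21]` → nums = [5, 3, 6, 9, 21]
`nums.reverse()` → nums = [21, 9, 6, 3, 5]
`nums[0] = nums[0] + nums[-1]` → nums = [26, 9, 6, 3, 5]
`out = nums[0]` → out = 26
So out = 26

Answer: 26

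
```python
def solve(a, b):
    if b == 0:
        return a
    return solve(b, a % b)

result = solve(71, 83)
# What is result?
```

solve(71, 83) -> solve(83, 71) -> solve(71, 12) -> solve(12, 11) -> solve(11, 1) -> solve(1, 0) -> 1

Answer: 1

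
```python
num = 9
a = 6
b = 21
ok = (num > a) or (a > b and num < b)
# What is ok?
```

Trace:
`num = 9` → num = 9
`a = 6` → a = 6
`b = 21` → b = 21
`ok = (num > a) or (a > b and num < b)` → ok = True
So ok = True

Answer: True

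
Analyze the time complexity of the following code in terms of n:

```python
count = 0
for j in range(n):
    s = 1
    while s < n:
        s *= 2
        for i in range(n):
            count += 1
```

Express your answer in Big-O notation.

Each loop level contributes: n × log n × n. Multiplying the contributions gives O(n^2 log n).

Answer: O(n^2 log n)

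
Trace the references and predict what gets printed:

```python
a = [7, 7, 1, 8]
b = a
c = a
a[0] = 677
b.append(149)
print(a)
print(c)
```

Key concept: multiple aliases.
Step by step:
`a = [7, 7, 1, 8]` → a = [7, 7, 1, 8]
`b = a` → b = [7, 7, 1, 8] (same object as a)
`c = a` → c = [7, 7, 1, 8] (same object as a, b)
`a[0] = 677` → a = [677, 7, 1, 8] (same object as b, c); b = [677, 7, 1, 8] (same object as a, c); c = [677, 7, 1, 8] (same object as a, b)
`b.append(149)` → a = [677, 7, 1, 8, 149] (same object as b, c); b = [677, 7, 1, 8, 149] (same object as a, c); c = [677, 7, 1, 8, 149] (same object as a, b)
`print(a)` → prints [677, 7, 1, 8, 149]
`print(c)` → prints [677, 7, 1, 8, 149]

Answer:
[677, 7, 1, 8, 149]
[677, 7, 1, 8, 149]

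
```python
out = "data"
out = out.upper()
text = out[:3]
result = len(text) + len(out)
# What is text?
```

Trace:
`out = "data"` → out = 'data'
`out = out.upper()` → out = 'DATA'
`text = out[:3]` → text = 'DAT'
`result = len(text) + len(out)` → result = 7
So text = 'DAT'

Answer: 'DAT'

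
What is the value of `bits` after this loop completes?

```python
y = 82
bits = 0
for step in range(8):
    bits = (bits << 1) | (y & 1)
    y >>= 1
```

Reverse lowest 8 bits of 82
`bits` takes the values: 0 → 1 → 2 → 4 → 9 → 18 → 37 → 74

Answer: 74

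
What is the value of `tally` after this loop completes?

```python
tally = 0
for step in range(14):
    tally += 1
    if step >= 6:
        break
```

Loop breaks when step reaches 6, tally is 7
`tally` takes the values: 0 → 1 → 2 → 3 → 4 → 5 → 6 → 7

Answer: 7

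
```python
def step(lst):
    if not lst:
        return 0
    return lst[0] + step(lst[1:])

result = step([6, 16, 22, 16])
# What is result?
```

6 + 16 + 22 + 16 + 0 = 60

Answer: 60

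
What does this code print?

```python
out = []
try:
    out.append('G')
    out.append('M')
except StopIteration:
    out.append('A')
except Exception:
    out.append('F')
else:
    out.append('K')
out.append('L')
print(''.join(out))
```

Execution trace: 'G' (try body) → 'M' (try body, no exception) → 'K' (else) → 'L' (after the try/except). Output: GMKL

Answer: GMKL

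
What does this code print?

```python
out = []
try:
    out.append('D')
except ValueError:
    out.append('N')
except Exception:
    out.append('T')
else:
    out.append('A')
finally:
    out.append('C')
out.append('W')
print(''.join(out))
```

Execution trace: 'D' (try body, no exception) → 'A' (else) → 'C' (finally) → 'W' (after the try/except). Output: DACW

Answer: DACW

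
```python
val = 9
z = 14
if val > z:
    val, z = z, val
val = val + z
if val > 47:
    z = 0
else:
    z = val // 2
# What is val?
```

Trace:
`val = 9` → val = 9
`z = 14` → z = 14
`if val > z: ...` → val > z is False → no variable changes
`val = val + z` → val = 23
`if val > 47: ...` → val > 47 is False, take else branch → z = 11
So val = 23

Answer: 23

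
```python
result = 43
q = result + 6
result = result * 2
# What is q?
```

Trace:
`result = 43` → result = 43
`q = result + 6` → q = 49
`result = result * 2` → result = 86
So q = 49

Answer: 49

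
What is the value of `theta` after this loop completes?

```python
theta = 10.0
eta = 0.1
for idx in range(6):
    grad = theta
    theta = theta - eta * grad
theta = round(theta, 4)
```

Gradient descent: w = 10.0 * (1 - 0.1)^6
`theta` takes the values: 10.0 → 9.0 → 8.1 → 7.29 → 6.561 → 5.9049 → 5.31441 → 5.3144

Answer: 5.3144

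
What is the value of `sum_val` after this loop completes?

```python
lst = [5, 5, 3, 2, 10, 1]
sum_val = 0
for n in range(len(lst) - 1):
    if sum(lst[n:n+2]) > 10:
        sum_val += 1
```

Count windows with sum > 10
`sum_val` takes the values: 0 → 1 → 2

Answer: 2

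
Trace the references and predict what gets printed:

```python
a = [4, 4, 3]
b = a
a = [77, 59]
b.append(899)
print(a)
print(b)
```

Key concept: rebinding vs mutation: a is rebound to a new list, b still points at the original.
Step by step:
`a = [4, 4, 3]` → a = [4, 4, 3]
`b = a` → b = [4, 4, 3] (same object as a)
`a = [77, 59]` → a = [77, 59]
`b.append(899)` → b = [4, 4, 3, 899]
`print(a)` → prints [77, 59]
`print(b)` → prints [4, 4, 3, 899]

Answer:
[77, 59]
[4, 4, 3, 899]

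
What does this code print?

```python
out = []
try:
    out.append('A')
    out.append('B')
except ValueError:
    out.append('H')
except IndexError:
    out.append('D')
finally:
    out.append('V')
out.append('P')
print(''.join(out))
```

Execution trace: 'A' (try body) → 'B' (try body, no exception) → 'V' (finally) → 'P' (after the try/except). Output: ABVP

Answer: ABVP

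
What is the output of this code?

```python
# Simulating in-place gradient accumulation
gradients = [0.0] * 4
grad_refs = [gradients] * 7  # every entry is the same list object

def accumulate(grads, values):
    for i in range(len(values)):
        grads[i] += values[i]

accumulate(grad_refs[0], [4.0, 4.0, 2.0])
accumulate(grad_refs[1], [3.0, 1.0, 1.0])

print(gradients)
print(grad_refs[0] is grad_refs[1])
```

Key concept: gradient accumulation aliasing.
Step by step:
`gradients = [0.0] * 4` → gradients = [0.0, 0.0, 0.0, 0.0]
`grad_refs = [gradients] * 7` → grad_refs = [[0.0, 0.0, 0.0, 0.0], [0.0, 0.0, 0.0, 0.0], [0.0, 0.0, 0.0, 0.0], [0.0, 0.0, 0.0, 0.0], [0.0, 0.0, 0.0, 0.0], [0.0, 0.0, 0.0, 0.0], [0.0, 0.0, 0.0, 0.0]]
`accumulate(grad_refs[0], [4.0, 4.0, 2.0])` → gradients = [4.0, 4.0, 2.0, 0.0]; grad_refs = [[4.0, 4.0, 2.0, 0.0], [4.0, 4.0, 2.0, 0.0], [4.0, 4.0, 2.0, 0.0], [4.0, 4.0, 2.0, 0.0], [4.0, 4.0, 2.0, 0.0], [4.0, 4.0, 2.0, 0.0], [4.0, 4.0, 2.0, 0.0]]
`accumulate(grad_refs[1], [3.0, 1.0, 1.0])` → gradients = [7.0, 5.0, 3.0, 0.0]; grad_refs = [[7.0, 5.0, 3.0, 0.0], [7.0, 5.0, 3.0, 0.0], [7.0, 5.0, 3.0, 0.0], [7.0, 5.0, 3.0, 0.0], [7.0, 5.0, 3.0, 0.0], [7.0, 5.0, 3.0, 0.0], [7.0, 5.0, 3.0, 0.0]]
`print(gradients)` → prints [7.0, 5.0, 3.0, 0.0]
`print(grad_refs[0] is grad_refs[1])` → prints True

Answer:
[7.0, 5.0, 3.0, 0.0]
True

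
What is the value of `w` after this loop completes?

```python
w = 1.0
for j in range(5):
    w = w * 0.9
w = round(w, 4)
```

Exponential decay: 1.0 * 0.9^5
`w` takes the values: 1.0 → 0.9 → 0.81 → 0.729 → 0.6561 → 0.59049 → 0.5905

Answer: 0.5905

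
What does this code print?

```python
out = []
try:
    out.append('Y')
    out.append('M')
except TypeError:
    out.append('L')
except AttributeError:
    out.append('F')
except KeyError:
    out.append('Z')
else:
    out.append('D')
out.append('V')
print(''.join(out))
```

Execution trace: 'Y' (try body) → 'M' (try body, no exception) → 'D' (else) → 'V' (after the try/except). Output: YMDV

Answer: YMDV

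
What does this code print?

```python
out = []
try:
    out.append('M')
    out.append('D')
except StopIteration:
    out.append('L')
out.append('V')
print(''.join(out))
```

Execution trace: 'M' (try body) → 'D' (try body, no exception) → 'V' (after the try/except). Output: MDV

Answer: MDV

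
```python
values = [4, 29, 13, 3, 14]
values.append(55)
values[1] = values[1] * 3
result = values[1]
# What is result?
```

Trace:
`values = [4, 29, 13, 3, 14]` → values = [4, 29, 13, 3, 14]
`values.append(55)` → values = [4, 29, 13, 3, 14, 55]
`values[1] = values[1] * 3` → values = [4, 87, 13, 3, 14, 55]
`result = values[1]` → result = 87
So result = 87

Answer: 87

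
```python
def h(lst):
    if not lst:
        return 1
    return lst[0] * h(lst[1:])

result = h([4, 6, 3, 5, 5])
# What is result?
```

Product over [4, 6, 3, 5, 5] = 4 * 6 * 3 * 5 * 5 = 1800

Answer: 1800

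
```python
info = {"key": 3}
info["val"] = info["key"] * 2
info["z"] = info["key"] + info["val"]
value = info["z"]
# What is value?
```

Trace:
`info = {"key": 3}` → info = {'key': 3}
`info["val"] = info["key"] * 2` → info = {'key': 3, 'val': 6}
`info["z"] = info["key"] + info["val"]` → info = {'key': 3, 'val': 6, 'z': 9}
`value = info["z"]` → value = 9
So value = 9

Answer: 9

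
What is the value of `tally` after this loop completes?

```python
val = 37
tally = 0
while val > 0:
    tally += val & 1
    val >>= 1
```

Count set bits in 37 (binary: 0b100101)
`tally` takes the values: 0 → 1 → 2 → 3

Answer: 3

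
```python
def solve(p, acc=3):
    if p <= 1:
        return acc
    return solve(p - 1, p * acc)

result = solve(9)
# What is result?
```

Accumulator trace (n, acc): (9, 3) -> (8, 27) -> (7, 216) -> (6, 1512) -> (5, 9072) -> (4, 45360) -> (3, 181440) -> (2, 544320) -> (1, 1088640) -> return 1088640

Answer: 1088640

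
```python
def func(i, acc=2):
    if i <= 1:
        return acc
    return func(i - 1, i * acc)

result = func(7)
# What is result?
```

Accumulator trace (n, acc): (7, 2) -> (6, 14) -> (5, 84) -> (4, 420) -> (3, 1680) -> (2, 5040) -> (1, 10080) -> return 10080

Answer: 10080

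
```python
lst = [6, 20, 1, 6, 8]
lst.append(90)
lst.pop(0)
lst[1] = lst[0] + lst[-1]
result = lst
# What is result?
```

Trace:
`lst = [6, 20, 1, 6, 8]` → lst = [6, 20, 1, 6, 8]
`lst.append(90)` → lst = [6, 20, 1, 6, 8, 90]
`lst.pop(0)` → lst = [20, 1, 6, 8, 90]
`lst[1] = lst[0] + lst[-1]` → lst = [20, 110, 6, 8, 90]
`result = lst` → result = [20, 110, 6, 8, 90]
So result = [20, 110, 6, 8, 90]

Answer: [20, 110, 6, 8, 90]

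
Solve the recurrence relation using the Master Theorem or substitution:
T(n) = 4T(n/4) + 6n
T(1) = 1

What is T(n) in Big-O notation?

By Master Theorem: a=4, b=4, f(n)=6n. Since log_4(4) = 1 and f(n) = Θ(n^1), Case 2 applies. T(n) = O(n log n).

Answer: O(n log n)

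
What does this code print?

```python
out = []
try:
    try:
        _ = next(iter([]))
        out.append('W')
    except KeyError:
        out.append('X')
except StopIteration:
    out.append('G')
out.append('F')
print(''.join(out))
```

Execution trace: 'G' (outer except StopIteration) → 'F' (after the try/except). Output: GF

Answer: GF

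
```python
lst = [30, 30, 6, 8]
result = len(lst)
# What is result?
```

Trace:
`lst = [30, 30, 6, 8]` → lst = [30, 30, 6, 8]
`result = len(lst)` → result = 4
So result = 4

Answer: 4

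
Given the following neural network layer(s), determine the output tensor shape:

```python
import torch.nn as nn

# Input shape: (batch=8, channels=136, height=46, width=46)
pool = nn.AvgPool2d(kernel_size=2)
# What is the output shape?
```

Input: (8, 136, 46, 46) -> Output: (8, 136, 23, 23)

Answer: (8, 136, 23, 23)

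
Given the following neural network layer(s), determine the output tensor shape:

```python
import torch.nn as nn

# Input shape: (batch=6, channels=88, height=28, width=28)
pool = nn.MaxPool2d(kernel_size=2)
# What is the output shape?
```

Input: (6, 88, 28, 28) -> Output: (6, 88, 14, 14)

Answer: (6, 88, 14, 14)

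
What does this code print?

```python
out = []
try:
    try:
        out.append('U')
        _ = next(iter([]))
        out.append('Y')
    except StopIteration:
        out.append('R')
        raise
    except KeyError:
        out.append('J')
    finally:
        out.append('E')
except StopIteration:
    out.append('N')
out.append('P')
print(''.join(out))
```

Execution trace: 'U' (inner try body) → 'R' (inner except StopIteration) → 'E' (inner finally) → 'N' (outer except StopIteration) → 'P' (after the try/except). Output: URENP

Answer: URENP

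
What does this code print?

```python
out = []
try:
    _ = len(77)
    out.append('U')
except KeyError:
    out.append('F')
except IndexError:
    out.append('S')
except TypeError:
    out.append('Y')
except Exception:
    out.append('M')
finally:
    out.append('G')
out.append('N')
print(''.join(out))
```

Execution trace: 'Y' (except TypeError) → 'G' (finally) → 'N' (after the try/except). Output: YGN

Answer: YGN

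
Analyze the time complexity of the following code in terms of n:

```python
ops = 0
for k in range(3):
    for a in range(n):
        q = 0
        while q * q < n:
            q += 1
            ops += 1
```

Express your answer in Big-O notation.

Each loop level contributes: 1 × n × √n. Multiplying the contributions gives O(n√n).

Answer: O(n√n)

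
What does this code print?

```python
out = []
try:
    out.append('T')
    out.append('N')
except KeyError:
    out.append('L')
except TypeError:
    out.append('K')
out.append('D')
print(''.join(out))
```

Execution trace: 'T' (try body) → 'N' (try body, no exception) → 'D' (after the try/except). Output: TND

Answer: TND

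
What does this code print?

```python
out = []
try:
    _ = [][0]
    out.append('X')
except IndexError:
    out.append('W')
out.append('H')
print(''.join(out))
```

Execution trace: 'W' (except IndexError) → 'H' (after the try/except). Output: WH

Answer: WH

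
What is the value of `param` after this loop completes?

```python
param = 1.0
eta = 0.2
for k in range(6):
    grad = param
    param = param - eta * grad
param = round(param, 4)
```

Gradient descent: w = 1.0 * (1 - 0.2)^6
`param` takes the values: 1.0 → 0.8 → 0.64 → 0.512 → 0.4096 → 0.32768 → 0.262144 → 0.2621

Answer: 0.2621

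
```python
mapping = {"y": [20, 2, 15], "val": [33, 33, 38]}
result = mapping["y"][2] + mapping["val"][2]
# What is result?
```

Trace:
`mapping = {"y": [20, 2, 15], "val": [33, 33, 38]}` → mapping = {'y': [20, 2, 15], 'val': [33, 33, 38]}
`result = mapping["y"][2] + mapping["val"][2]` → result = 53
So result = 53

Answer: 53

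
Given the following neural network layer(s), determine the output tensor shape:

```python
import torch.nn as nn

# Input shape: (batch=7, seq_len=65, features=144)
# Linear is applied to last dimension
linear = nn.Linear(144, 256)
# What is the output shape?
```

Input: (7, 65, 144) -> Output: (7, 65, 256)

Answer: (7, 65, 256)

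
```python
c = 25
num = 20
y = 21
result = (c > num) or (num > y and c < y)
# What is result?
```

Trace:
`c = 25` → c = 25
`num = 20` → num = 20
`y = 21` → y = 21
`result = (c > num) or (num > y and c < y)` → result = True
So result = True

Answer: True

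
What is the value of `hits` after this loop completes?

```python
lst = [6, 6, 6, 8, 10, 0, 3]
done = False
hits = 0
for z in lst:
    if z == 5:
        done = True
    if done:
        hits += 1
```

Count elements after first 5 in [6, 6, 6, 8, 10, 0, 3]
`hits` takes the values: 0

Answer: 0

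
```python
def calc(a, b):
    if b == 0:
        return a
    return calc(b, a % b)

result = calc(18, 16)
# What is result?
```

calc(18, 16) -> calc(16, 2) -> calc(2, 0) -> 2

Answer: 2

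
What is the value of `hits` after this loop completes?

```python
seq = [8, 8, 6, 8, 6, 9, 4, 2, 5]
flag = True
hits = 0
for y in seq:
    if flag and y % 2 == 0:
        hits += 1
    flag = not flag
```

Count even values at even positions
`hits` takes the values: 0 → 1 → 2 → 3 → 4

Answer: 4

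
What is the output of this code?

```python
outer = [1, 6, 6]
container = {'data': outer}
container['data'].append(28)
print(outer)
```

Key concept: dict holds reference to list.
Step by step:
`outer = [1, 6, 6]` → outer = [1, 6, 6]
`container = {'data': outer}` → container = {'data': [1, 6, 6]}
`container['data'].append(28)` → outer = [1, 6, 6, 28]; container = {'data': [1, 6, 6, 28]}
`print(outer)` → prints [1, 6, 6, 28]

Answer: [1, 6, 6, 28]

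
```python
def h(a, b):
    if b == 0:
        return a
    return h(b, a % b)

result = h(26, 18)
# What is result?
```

h(26, 18) -> h(18, 8) -> h(8, 2) -> h(2, 0) -> 2

Answer: 2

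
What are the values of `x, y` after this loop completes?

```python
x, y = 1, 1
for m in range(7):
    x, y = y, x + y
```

Fibonacci: after 7 iterations
`x, y` takes the values: (1, 1) → (1, 2) → (2, 3) → (3, 5) → (5, 8) → (8, 13) → (13, 21) → (21, 34)

Answer: 21, 34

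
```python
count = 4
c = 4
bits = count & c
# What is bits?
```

Trace:
`count = 4` → count = 4
`c = 4` → c = 4
`bits = count & c` → bits = 4
So bits = 4

Answer: 4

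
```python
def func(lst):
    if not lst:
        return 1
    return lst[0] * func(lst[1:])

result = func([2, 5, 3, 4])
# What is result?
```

Product over [2, 5, 3, 4] = 2 * 5 * 3 * 4 = 120

Answer: 120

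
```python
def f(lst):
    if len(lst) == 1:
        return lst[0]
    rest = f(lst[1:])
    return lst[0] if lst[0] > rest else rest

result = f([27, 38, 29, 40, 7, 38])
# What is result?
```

Recursive max over [27, 38, 29, 40, 7, 38] = 40

Answer: 40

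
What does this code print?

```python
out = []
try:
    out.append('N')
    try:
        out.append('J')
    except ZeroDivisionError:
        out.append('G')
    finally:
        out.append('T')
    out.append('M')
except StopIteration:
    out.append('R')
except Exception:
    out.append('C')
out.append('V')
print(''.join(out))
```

Execution trace: 'N' (try body) → 'J' (inner try body, no exception) → 'T' (inner finally) → 'M' (try body, no exception) → 'V' (after the try/except). Output: NJTMV

Answer: NJTMV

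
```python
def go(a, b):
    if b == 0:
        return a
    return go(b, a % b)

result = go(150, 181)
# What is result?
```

go(150, 181) -> go(181, 150) -> go(150, 31) -> go(31, 26) -> go(26, 5) -> go(5, 1) -> go(1, 0) -> 1

Answer: 1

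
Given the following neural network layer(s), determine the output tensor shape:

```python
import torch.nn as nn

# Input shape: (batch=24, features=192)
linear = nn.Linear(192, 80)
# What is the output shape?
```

Input: (24, 192) -> Output: (24, 80)

Answer: (24, 80)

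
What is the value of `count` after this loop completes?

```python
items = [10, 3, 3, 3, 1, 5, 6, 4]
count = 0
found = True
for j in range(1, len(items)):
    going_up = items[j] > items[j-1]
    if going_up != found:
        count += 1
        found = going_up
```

Count direction changes in [10, 3, 3, 3, 1, 5, 6, 4]
`count` takes the values: 0 → 1 → 2 → 3

Answer: 3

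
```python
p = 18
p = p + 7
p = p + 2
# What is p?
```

Trace:
`p = 18` → p = 18
`p = p + 7` → p = 25
`p = p + 2` → p = 27
So p = 27

Answer: 27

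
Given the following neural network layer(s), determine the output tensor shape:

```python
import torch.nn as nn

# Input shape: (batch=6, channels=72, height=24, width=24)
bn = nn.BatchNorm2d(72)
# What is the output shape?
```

Input: (6, 72, 24, 24) -> Output: (6, 72, 24, 24)

Answer: (6, 72, 24, 24)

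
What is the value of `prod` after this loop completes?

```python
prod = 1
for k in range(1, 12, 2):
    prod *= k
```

Product of 1, 3, 5, ... up to 11
`prod` takes the values: 1 → 3 → 15 → 105 → 945 → 10395

Answer: 10395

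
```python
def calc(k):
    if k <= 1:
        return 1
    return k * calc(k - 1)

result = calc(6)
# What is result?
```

calc(6) = 6 * 5 * 4 * 3 * 2 * 1 = 720

Answer: 720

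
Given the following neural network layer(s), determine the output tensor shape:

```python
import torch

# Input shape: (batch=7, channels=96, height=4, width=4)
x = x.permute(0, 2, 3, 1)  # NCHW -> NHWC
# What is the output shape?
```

Input: (7, 96, 4, 4) -> Output: (7, 4, 4, 96)

Answer: (7, 4, 4, 96)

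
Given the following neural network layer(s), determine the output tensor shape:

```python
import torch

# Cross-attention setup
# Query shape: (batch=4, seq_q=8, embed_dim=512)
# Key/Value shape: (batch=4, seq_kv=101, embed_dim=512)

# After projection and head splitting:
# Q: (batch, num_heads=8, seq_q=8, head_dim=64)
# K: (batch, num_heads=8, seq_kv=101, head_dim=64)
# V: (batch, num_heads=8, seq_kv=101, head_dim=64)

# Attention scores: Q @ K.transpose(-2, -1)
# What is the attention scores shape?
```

Input: (4, 8, 512) -> Output: (4, 8, 8, 101)

Answer: (4, 8, 8, 101)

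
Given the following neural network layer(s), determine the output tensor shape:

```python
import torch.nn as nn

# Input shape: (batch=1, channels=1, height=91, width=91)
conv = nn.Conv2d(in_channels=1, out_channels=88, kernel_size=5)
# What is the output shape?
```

Input: (1, 1, 91, 91) -> Output: (1, 88, 87, 87)

Answer: (1, 88, 87, 87)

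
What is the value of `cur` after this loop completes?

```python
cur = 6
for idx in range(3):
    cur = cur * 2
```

Multiply by 2, 3 times: 6 * 2^3 = 48
`cur` takes the values: 6 → 12 → 24 → 48

Answer: 48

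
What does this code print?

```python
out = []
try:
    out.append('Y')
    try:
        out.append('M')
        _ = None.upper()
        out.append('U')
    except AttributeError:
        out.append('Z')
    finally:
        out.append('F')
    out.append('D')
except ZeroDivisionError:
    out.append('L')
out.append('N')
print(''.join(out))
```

Execution trace: 'Y' (try body) → 'M' (inner try body) → 'Z' (inner except AttributeError) → 'F' (inner finally) → 'D' (try body, no exception) → 'N' (after the try/except). Output: YMZFDN

Answer: YMZFDN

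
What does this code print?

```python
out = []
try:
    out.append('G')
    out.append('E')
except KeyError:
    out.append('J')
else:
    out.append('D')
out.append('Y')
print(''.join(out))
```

Execution trace: 'G' (try body) → 'E' (try body, no exception) → 'D' (else) → 'Y' (after the try/except). Output: GEDY

Answer: GEDY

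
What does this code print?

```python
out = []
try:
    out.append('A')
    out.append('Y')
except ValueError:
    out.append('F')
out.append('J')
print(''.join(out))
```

Execution trace: 'A' (try body) → 'Y' (try body, no exception) → 'J' (after the try/except). Output: AYJ

Answer: AYJ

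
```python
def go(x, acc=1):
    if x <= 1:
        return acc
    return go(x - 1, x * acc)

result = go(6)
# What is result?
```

Accumulator trace (n, acc): (6, 1) -> (5, 6) -> (4, 30) -> (3, 120) -> (2, 360) -> (1, 720) -> return 720

Answer: 720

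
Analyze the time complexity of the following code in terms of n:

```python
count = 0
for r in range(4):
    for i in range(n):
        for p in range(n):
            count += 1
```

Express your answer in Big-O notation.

Each loop level contributes: 1 × n × n. Multiplying the contributions gives O(n^2).

Answer: O(n^2)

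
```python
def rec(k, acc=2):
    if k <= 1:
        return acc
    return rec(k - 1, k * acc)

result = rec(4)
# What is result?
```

Accumulator trace (n, acc): (4, 2) -> (3, 8) -> (2, 24) -> (1, 48) -> return 48

Answer: 48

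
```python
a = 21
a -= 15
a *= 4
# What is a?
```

Trace:
`a = 21` → a = 21
`a -= 15` → a = 6
`a *= 4` → a = 24
So a = 24

Answer: 24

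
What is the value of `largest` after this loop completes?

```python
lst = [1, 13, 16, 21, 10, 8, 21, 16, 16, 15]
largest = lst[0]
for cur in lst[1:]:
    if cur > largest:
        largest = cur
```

Maximum of [1, 13, 16, 21, 10, 8, 21, 16, 16, 15]
`largest` takes the values: 1 → 13 → 16 → 21

Answer: 21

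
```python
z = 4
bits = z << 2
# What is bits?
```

Trace:
`z = 4` → z = 4
`bits = z << 2` → bits = 16
So bits = 16

Answer: 16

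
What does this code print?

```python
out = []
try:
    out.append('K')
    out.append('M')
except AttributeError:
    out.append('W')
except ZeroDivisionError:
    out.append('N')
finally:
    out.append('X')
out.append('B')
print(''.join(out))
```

Execution trace: 'K' (try body) → 'M' (try body, no exception) → 'X' (finally) → 'B' (after the try/except). Output: KMXB

Answer: KMXB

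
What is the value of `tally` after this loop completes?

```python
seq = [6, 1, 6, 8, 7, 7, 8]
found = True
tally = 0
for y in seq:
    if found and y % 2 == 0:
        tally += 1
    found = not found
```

Count even values at even positions
`tally` takes the values: 0 → 1 → 2 → 3

Answer: 3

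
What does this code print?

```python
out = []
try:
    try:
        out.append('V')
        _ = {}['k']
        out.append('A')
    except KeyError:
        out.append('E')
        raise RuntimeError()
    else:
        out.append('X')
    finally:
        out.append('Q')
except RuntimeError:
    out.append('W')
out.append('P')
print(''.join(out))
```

Execution trace: 'V' (inner try body) → 'E' (inner except KeyError) → 'Q' (inner finally) → 'W' (outer except RuntimeError) → 'P' (after the try/except). Output: VEQWP

Answer: VEQWP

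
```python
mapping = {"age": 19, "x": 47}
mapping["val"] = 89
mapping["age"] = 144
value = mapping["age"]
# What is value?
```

Trace:
`mapping = {"age": 19, "x": 47}` → mapping = {'age': 19, 'x': 47}
`mapping["val"] = 89` → mapping = {'age': 19, 'x': 47, 'val': 89}
`mapping["age"] = 144` → mapping = {'age': 144, 'x': 47, 'val': 89}
`value = mapping["age"]` → value = 144
So value = 144

Answer: 144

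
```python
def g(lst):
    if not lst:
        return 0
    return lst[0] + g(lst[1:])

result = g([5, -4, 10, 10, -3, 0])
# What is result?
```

5 + (-4) + 10 + 10 + (-3) + 0 + 0 = 18

Answer: 18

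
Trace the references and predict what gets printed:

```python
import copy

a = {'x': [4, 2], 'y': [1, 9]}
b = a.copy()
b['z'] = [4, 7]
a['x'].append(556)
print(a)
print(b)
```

Key concept: shallow copy of dict with mutable values.
Step by step:
`a = {'x': [4, 2], 'y': [1, 9]}` → a = {'x': [4, 2], 'y': [1, 9]}
`b = a.copy()` → b = {'x': [4, 2], 'y': [1, 9]}
`b['z'] = [4, 7]` → b = {'x': [4, 2], 'y': [1, 9], 'z': [4, 7]}
`a['x'].append(556)` → a = {'x': [4, 2, 556], 'y': [1, 9]}; b = {'x': [4, 2, 556], 'y': [1, 9], 'z': [4, 7]}
`print(a)` → prints {'x': [4, 2, 556], 'y': [1, 9]}
`print(b)` → prints {'x': [4, 2, 556], 'y': [1, 9], 'z': [4, 7]}

Answer:
{'x': [4, 2, 556], 'y': [1, 9]}
{'x': [4, 2, 556], 'y': [1, 9], 'z': [4, 7]}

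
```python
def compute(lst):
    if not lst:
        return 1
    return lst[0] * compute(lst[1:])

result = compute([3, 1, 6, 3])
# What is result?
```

Product over [3, 1, 6, 3] = 3 * 1 * 6 * 3 = 54

Answer: 54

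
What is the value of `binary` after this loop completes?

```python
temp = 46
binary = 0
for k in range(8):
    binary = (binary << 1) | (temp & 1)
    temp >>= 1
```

Reverse lowest 8 bits of 46
`binary` takes the values: 0 → 1 → 3 → 7 → 14 → 29 → 58 → 116

Answer: 116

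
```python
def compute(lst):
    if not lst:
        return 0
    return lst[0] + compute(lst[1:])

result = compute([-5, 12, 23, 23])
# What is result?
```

(-5) + 12 + 23 + 23 + 0 = 53

Answer: 53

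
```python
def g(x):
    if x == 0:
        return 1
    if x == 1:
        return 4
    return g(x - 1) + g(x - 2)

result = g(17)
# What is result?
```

Build up from base cases: g(0)=1, g(1)=4, g(2)=5, g(3)=9, g(4)=14, g(5)=23, g(6)=37, ..., g(17)=7375

Answer: 7375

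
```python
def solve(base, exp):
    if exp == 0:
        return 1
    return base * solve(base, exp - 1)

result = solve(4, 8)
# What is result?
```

solve(4, 8) = 4 * 4 * 4 * 4 * 4 * 4 * 4 * 4 = 65536

Answer: 65536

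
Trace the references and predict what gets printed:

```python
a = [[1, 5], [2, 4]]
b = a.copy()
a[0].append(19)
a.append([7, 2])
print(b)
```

Key concept: shallow copy with nested lists.
Step by step:
`a = [[1, 5], [2, 4]]` → a = [[1, 5], [2, 4]]
`b = a.copy()` → b = [[1, 5], [2, 4]]
`a[0].append(19)` → a = [[1, 5, 19], [2, 4]]; b = [[1, 5, 19], [2, 4]]
`a.append([7, 2])` → a = [[1, 5, 19], [2, 4], [7, 2]]
`print(b)` → prints [[1, 5, 19], [2, 4]]

Answer: [[1, 5, 19], [2, 4]]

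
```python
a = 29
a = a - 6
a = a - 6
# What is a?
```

Trace:
`a = 29` → a = 29
`a = a - 6` → a = 23
`a = a - 6` → a = 17
So a = 17

Answer: 17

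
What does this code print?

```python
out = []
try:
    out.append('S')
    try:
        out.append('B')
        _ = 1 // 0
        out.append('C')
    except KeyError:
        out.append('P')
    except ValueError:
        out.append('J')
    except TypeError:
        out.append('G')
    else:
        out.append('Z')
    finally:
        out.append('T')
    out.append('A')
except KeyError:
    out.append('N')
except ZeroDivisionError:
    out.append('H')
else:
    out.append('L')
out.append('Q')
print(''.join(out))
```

Execution trace: 'S' (try body) → 'B' (inner try body) → 'T' (inner finally) → 'H' (except ZeroDivisionError) → 'Q' (after the try/except). Output: SBTHQ

Answer: SBTHQ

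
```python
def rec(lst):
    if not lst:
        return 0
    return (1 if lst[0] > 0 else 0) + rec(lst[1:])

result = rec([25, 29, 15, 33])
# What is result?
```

Count of positive elements in [25, 29, 15, 33] = 4

Answer: 4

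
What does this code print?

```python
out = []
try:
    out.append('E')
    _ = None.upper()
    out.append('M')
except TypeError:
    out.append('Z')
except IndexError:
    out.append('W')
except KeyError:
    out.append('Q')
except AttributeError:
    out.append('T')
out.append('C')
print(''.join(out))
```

Execution trace: 'E' (try body) → 'T' (except AttributeError) → 'C' (after the try/except). Output: ETC

Answer: ETC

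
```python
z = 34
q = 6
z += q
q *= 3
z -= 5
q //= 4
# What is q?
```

Trace:
`z = 34` → z = 34
`q = 6` → q = 6
`z += q` → z = 40
`q *= 3` → q = 18
`z -= 5` → z = 35
`q //= 4` → q = 4
So q = 4

Answer: 4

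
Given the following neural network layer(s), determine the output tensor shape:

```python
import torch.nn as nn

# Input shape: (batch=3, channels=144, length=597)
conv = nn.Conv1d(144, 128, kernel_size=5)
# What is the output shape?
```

Input: (3, 144, 597) -> Output: (3, 128, 593)

Answer: (3, 128, 593)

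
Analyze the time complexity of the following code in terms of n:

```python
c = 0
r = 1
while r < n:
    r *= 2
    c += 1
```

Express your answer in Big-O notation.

Each loop level contributes: log n. Multiplying the contributions gives O(log n).

Answer: O(log n)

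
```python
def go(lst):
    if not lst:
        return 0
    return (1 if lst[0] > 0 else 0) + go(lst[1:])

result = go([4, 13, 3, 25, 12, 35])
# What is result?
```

Count of positive elements in [4, 13, 3, 25, 12, 35] = 6

Answer: 6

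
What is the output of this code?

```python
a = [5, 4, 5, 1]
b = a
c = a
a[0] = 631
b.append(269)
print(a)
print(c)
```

Key concept: multiple aliases.
Step by step:
`a = [5, 4, 5, 1]` → a = [5, 4, 5, 1]
`b = a` → b = [5, 4, 5, 1] (same object as a)
`c = a` → c = [5, 4, 5, 1] (same object as a, b)
`a[0] = 631` → a = [631, 4, 5, 1] (same object as b, c); b = [631, 4, 5, 1] (same object as a, c); c = [631, 4, 5, 1] (same object as a, b)
`b.append(269)` → a = [631, 4, 5, 1, 269] (same object as b, c); b = [631, 4, 5, 1, 269] (same object as a, c); c = [631, 4, 5, 1, 269] (same object as a, b)
`print(a)` → prints [631, 4, 5, 1, 269]
`print(c)` → prints [631, 4, 5, 1, 269]

Answer:
[631, 4, 5, 1, 269]
[631, 4, 5, 1, 269]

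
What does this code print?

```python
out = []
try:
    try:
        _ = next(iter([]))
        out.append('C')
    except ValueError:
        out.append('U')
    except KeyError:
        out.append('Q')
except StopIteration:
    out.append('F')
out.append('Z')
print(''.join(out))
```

Execution trace: 'F' (outer except StopIteration) → 'Z' (after the try/except). Output: FZ

Answer: FZ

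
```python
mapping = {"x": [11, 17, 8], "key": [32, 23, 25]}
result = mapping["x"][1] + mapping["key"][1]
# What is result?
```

Trace:
`mapping = {"x": [11, 17, 8], "key": [32, 23, 25]}` → mapping = {'x': [11, 17, 8], 'key': [32, 23, 25]}
`result = mapping["x"][1] + mapping["key"][1]` → result = 40
So result = 40

Answer: 40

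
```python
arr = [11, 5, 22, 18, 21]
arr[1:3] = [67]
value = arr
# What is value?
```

Trace:
`arr = [11, 5, 22, 18, 21]` → arr = [11, 5, 22, 18, 21]
`arr[1:3] = [67]` → arr = [11, 67, 18, 21]
`value = arr` → value = [11, 67, 18, 21]
So value = [11, 67, 18, 21]

Answer: [11, 67, 18, 21]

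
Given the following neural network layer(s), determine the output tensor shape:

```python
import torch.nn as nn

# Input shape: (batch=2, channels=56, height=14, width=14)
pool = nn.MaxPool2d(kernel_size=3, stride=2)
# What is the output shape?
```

Input: (2, 56, 14, 14) -> Output: (2, 56, 6, 6)

Answer: (2, 56, 6, 6)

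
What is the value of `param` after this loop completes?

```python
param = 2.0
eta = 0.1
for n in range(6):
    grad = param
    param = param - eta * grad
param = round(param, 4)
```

Gradient descent: w = 2.0 * (1 - 0.1)^6
`param` takes the values: 2.0 → 1.8 → 1.62 → 1.458 → 1.3122 → 1.18098 → 1.062882 → 1.0629

Answer: 1.0629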